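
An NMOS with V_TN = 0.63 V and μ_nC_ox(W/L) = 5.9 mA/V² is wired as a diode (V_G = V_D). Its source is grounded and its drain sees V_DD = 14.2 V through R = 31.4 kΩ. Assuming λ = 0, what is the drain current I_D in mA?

With gate tied to drain, V_GS = V_DS ≥ V_GS − V_TN, so the device is in saturation.
KCL at the drain: ½ k_n (V_GS − V_TN)² = (V_DD − V_GS)/R.
Let x = V_GS − 0.63. Then 92.6 x² + x − 13.57 = 0, giving x = 0.377 V (positive root), so V_GS = 1.01 V.
I_D = (V_DD − V_GS)/R = (14.2 − 1.01) / 31.4 = 0.42 mA.

I_D = 0.420 mA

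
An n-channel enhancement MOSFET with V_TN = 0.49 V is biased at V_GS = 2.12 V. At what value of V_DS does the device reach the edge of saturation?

The boundary between triode and saturation is V_DS = V_GS − V_TN = V_ov.
V_ov = 2.12 − 0.49 = 1.63 V.

V_DS,sat = 1.63 V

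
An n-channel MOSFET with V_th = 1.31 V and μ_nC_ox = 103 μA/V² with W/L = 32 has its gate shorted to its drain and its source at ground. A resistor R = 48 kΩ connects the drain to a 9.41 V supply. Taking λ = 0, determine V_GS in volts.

V_GS = 1.62 V

With gate tied to drain, V_GS = V_DS ≥ V_GS − V_th, so the device is in saturation.
k_n = μ_nC_ox · (W/L) = 3.296 mA/V².
KCL at the drain: ½ k_n (V_GS − V_th)² = (V_DD − V_GS)/R.
Let x = V_GS − 1.31. Then 79.1 x² + x − 8.1 = 0, giving x = 0.314 V (positive root), so V_GS = 1.62 V.
I_D = (V_DD − V_GS)/R = (9.41 − 1.62) / 48 = 0.162 mA.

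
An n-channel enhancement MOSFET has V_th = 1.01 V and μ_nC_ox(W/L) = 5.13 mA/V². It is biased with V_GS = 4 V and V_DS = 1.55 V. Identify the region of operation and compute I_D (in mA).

V_ov = V_GS − V_th = 4 − 1.01 = 2.99 V.
Since V_DS = 1.55 V < V_ov = 2.99 V, the device is in the triode region.
I_D = k_n [V_ov · V_DS − ½ V_DS²] = 5.13 × [2.99 × 1.55 − 0.5 × 1.55²] = 17.6 mA.

Triode; I_D = 17.6 mA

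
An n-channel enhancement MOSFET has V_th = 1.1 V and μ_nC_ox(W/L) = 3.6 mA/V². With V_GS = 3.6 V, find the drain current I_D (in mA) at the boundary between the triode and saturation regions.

I_D = 11.2 mA

At the boundary V_DS = V_ov = V_GS − V_th = 3.6 − 1.1 = 2.5 V.
I_D = ½ k_n V_ov² = 0.5 × 3.6 × 2.5² = 11.2 mA.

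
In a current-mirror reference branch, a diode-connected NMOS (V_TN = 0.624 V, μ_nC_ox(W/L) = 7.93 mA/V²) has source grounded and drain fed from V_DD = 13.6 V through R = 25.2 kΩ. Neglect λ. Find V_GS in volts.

V_GS = 0.979 V

With gate tied to drain, V_GS = V_DS ≥ V_GS − V_TN, so the device is in saturation.
KCL at the drain: ½ k_n (V_GS − V_TN)² = (V_DD − V_GS)/R.
Let x = V_GS − 0.624. Then 99.9 x² + x − 12.98 = 0, giving x = 0.355 V (positive root), so V_GS = 0.979 V.
I_D = (V_DD − V_GS)/R = (13.6 − 0.979) / 25.2 = 0.501 mA.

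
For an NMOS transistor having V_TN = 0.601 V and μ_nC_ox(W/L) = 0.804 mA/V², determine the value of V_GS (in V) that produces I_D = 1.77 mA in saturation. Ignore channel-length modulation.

V_GS = 2.70 V

In saturation I_D = ½ k_n (V_GS − V_TN)², so V_GS − V_TN = √(2 I_D / k_n) = √(2 × 1.77 / 0.804) = 2.1 V.
V_GS = 0.601 + 2.1 = 2.7 V.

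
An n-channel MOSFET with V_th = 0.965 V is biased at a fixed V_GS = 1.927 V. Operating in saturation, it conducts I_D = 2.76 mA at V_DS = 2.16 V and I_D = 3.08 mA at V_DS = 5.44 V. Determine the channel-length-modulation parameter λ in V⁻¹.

λ = 0.0383 V⁻¹

With V_GS fixed, I_D ∝ (1 + λ V_DS) in saturation, so I_D2/I_D1 = (1 + λ V_DS2)/(1 + λ V_DS1).
3.08/2.76 = 1.116 = (1 + 5.44 λ)/(1 + 2.16 λ).
Solving: λ (I_D1 V_DS2 − I_D2 V_DS1) = I_D2 − I_D1, so λ = (3.08 − 2.76) / (2.76 × 5.44 − 3.08 × 2.16) = 0.32 / 8.36 = 0.0383 V⁻¹.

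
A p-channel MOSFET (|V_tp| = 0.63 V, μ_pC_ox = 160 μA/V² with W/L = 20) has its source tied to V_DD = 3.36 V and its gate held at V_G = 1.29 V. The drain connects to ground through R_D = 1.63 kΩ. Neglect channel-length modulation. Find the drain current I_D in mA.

V_SG = V_DD − V_G = 3.36 − 1.29 = 2.07 V, so V_ov = 2.07 − 0.63 = 1.44 V.
k_p = μ_pC_ox · (W/L) = 3.2 mA/V².
Assume saturation: I_D = ½ k_p V_ov² = 0.5 × 3.2 × 1.44² = 3.32 mA, giving V_SD = V_DD − I_D R_D = 3.36 − 3.32 × 1.63 = -2.05 V.
But -2.05 V < V_ov = 1.44 V, so the device is actually in triode.
In triode I_D = k_p[V_ov V_SD − ½ V_SD²] and I_D = (V_DD − V_SD)/R_D. Equating: 2.61 V_SD² − 8.511 V_SD + 3.36 = 0, giving V_SD = 0.459 V (the root below V_ov).
I_D = (3.36 − 0.459) / 1.63 = 1.78 mA.

I_D = 1.78 mA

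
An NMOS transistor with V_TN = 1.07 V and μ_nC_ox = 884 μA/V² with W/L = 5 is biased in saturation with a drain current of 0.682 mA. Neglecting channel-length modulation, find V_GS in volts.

k_n = μ_nC_ox · (W/L) = 4.42 mA/V².
In saturation I_D = ½ k_n (V_GS − V_TN)², so V_GS − V_TN = √(2 I_D / k_n) = √(2 × 0.682 / 4.42) = 0.556 V.
V_GS = 1.07 + 0.556 = 1.63 V.

V_GS = 1.63 V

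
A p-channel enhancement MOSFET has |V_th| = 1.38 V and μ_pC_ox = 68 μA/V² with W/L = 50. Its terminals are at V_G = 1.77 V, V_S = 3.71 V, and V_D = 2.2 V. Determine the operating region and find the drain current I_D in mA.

Saturation; I_D = 0.533 mA

V_SG = V_S − V_G = 3.71 − 1.77 = 1.94 V; V_SD = V_S − V_D = 3.71 − 2.2 = 1.51 V.
k_p = μ_pC_ox · (W/L) = 3.4 mA/V².
V_ov = V_SG − |V_th| = 1.94 − 1.38 = 0.56 V.
Since V_SD = 1.51 V ≥ V_ov = 0.56 V, the device is in saturation.
I_D = ½ k_p V_ov² = 0.5 × 3.4 × 0.56² = 0.533 mA.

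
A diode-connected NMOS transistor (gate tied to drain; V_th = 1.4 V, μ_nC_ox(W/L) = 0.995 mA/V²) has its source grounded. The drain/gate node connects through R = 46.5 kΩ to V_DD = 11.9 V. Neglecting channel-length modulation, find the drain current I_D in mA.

I_D = 0.212 mA

With gate tied to drain, V_GS = V_DS ≥ V_GS − V_th, so the device is in saturation.
KCL at the drain: ½ k_n (V_GS − V_th)² = (V_DD − V_GS)/R.
Let x = V_GS − 1.4. Then 23.1 x² + x − 10.5 = 0, giving x = 0.652 V (positive root), so V_GS = 2.05 V.
I_D = (V_DD − V_GS)/R = (11.9 − 2.05) / 46.5 = 0.212 mA.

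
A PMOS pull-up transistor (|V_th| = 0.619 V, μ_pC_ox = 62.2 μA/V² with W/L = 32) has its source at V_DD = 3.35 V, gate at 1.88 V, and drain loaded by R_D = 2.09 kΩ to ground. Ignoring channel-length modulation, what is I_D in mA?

V_SG = V_DD − V_G = 3.35 − 1.88 = 1.47 V, so V_ov = 1.47 − 0.619 = 0.851 V.
k_p = μ_pC_ox · (W/L) = 1.99 mA/V².
Assume saturation: I_D = ½ k_p V_ov² = 0.5 × 1.99 × 0.851² = 0.721 mA, giving V_SD = V_DD − I_D R_D = 3.35 − 0.721 × 2.09 = 1.84 V.
V_SD = 1.84 V ≥ V_ov = 0.851 V, confirming saturation.

I_D = 0.721 mA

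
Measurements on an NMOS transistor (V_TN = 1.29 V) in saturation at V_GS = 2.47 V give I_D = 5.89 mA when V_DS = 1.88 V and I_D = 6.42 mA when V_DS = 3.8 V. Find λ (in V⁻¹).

λ = 0.0514 V⁻¹

With V_GS fixed, I_D ∝ (1 + λ V_DS) in saturation, so I_D2/I_D1 = (1 + λ V_DS2)/(1 + λ V_DS1).
6.42/5.89 = 1.09 = (1 + 3.8 λ)/(1 + 1.88 λ).
Solving: λ (I_D1 V_DS2 − I_D2 V_DS1) = I_D2 − I_D1, so λ = (6.42 − 5.89) / (5.89 × 3.8 − 6.42 × 1.88) = 0.53 / 10.3 = 0.0514 V⁻¹.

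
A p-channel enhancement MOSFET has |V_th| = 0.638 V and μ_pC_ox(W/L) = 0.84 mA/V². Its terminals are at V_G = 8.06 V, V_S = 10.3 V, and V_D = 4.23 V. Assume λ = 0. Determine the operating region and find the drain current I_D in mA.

Saturation; I_D = 1.08 mA

V_SG = V_S − V_G = 10.3 − 8.06 = 2.24 V; V_SD = V_S − V_D = 10.3 − 4.23 = 6.07 V.
V_ov = V_SG − |V_th| = 2.24 − 0.638 = 1.6 V.
Since V_SD = 6.07 V ≥ V_ov = 1.6 V, the device is in saturation.
I_D = ½ k_p V_ov² = 0.5 × 0.84 × 1.6² = 1.08 mA.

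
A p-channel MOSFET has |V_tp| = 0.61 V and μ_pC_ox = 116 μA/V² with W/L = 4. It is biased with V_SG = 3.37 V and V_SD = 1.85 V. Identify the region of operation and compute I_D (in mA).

Triode; I_D = 1.58 mA

k_p = μ_pC_ox · (W/L) = 0.464 mA/V².
V_ov = V_SG − |V_tp| = 3.37 − 0.61 = 2.76 V.
Since V_SD = 1.85 V < V_ov = 2.76 V, the device is in the triode region.
I_D = k_p [V_ov · V_SD − ½ V_SD²] = 0.464 × [2.76 × 1.85 − 0.5 × 1.85²] = 1.58 mA.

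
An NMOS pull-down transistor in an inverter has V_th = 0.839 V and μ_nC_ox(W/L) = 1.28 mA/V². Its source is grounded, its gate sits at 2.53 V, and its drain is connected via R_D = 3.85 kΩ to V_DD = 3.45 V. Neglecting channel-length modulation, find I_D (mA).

I_D = 0.788 mA

V_GS = V_G = 2.53 V, so V_ov = 2.53 − 0.839 = 1.69 V.
Assume saturation: I_D = ½ k_n V_ov² = 0.5 × 1.28 × 1.69² = 1.83 mA, giving V_DS = V_DD − I_D R_D = 3.45 − 1.83 × 3.85 = -3.6 V.
But -3.6 V < V_ov = 1.69 V, so the device is actually in triode.
In triode I_D = k_n[V_ov V_DS − ½ V_DS²] and I_D = (V_DD − V_DS)/R_D. Equating: 2.46 V_DS² − 9.333 V_DS + 3.45 = 0, giving V_DS = 0.415 V (the root below V_ov).
I_D = (3.45 − 0.415) / 3.85 = 0.788 mA.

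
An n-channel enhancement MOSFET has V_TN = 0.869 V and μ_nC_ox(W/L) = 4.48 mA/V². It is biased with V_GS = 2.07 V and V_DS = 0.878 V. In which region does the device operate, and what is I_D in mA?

Triode; I_D = 3.00 mA

V_ov = V_GS − V_TN = 2.07 − 0.869 = 1.2 V.
Since V_DS = 0.878 V < V_ov = 1.2 V, the device is in the triode region.
I_D = k_n [V_ov · V_DS − ½ V_DS²] = 4.48 × [1.2 × 0.878 − 0.5 × 0.878²] = 3 mA.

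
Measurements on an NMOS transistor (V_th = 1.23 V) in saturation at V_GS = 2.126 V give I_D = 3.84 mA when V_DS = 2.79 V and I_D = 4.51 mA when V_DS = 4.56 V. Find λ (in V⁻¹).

With V_GS fixed, I_D ∝ (1 + λ V_DS) in saturation, so I_D2/I_D1 = (1 + λ V_DS2)/(1 + λ V_DS1).
4.51/3.84 = 1.174 = (1 + 4.56 λ)/(1 + 2.79 λ).
Solving: λ (I_D1 V_DS2 − I_D2 V_DS1) = I_D2 − I_D1, so λ = (4.51 − 3.84) / (3.84 × 4.56 − 4.51 × 2.79) = 0.67 / 4.93 = 0.136 V⁻¹.

λ = 0.136 V⁻¹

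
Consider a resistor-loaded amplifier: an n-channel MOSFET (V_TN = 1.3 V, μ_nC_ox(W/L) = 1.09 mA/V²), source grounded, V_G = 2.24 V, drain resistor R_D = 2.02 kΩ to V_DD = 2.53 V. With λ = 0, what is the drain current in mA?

I_D = 0.482 mA

V_GS = V_G = 2.24 V, so V_ov = 2.24 − 1.3 = 0.94 V.
Assume saturation: I_D = ½ k_n V_ov² = 0.5 × 1.09 × 0.94² = 0.482 mA, giving V_DS = V_DD − I_D R_D = 2.53 − 0.482 × 2.02 = 1.56 V.
V_DS = 1.56 V ≥ V_ov = 0.94 V, confirming saturation.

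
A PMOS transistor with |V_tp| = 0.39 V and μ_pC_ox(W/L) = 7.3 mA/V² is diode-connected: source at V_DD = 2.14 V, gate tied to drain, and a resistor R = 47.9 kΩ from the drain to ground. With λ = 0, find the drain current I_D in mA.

With gate tied to drain, V_SG = V_SD ≥ V_SG − |V_tp|, so the device is in saturation.
KCL at the drain: ½ k_p (V_SG − |V_tp|)² = (V_DD − V_SG)/R.
Let x = V_SG − 0.39. Then 175 x² + x − 1.75 = 0, giving x = 0.0972 V (positive root), so V_SG = 0.487 V.
I_D = (V_DD − V_SG)/R = (2.14 − 0.487) / 47.9 = 0.0345 mA.

I_D = 0.0345 mA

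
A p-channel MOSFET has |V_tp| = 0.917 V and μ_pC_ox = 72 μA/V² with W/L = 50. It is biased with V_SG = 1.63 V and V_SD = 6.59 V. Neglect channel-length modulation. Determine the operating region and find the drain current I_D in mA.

k_p = μ_pC_ox · (W/L) = 3.6 mA/V².
V_ov = V_SG − |V_tp| = 1.63 − 0.917 = 0.713 V.
Since V_SD = 6.59 V ≥ V_ov = 0.713 V, the device is in saturation.
I_D = ½ k_p V_ov² = 0.5 × 3.6 × 0.713² = 0.915 mA.

Saturation; I_D = 0.915 mA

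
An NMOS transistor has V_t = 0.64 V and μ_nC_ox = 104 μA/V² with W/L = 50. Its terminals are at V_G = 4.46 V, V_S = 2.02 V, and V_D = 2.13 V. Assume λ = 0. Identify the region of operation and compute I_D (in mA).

V_GS = V_G − V_S = 4.46 − 2.02 = 2.44 V; V_DS = V_D − V_S = 2.13 − 2.02 = 0.11 V.
k_n = μ_nC_ox · (W/L) = 5.2 mA/V².
V_ov = V_GS − V_t = 2.44 − 0.64 = 1.8 V.
Since V_DS = 0.11 V < V_ov = 1.8 V, the device is in the triode region.
I_D = k_n [V_ov · V_DS − ½ V_DS²] = 5.2 × [1.8 × 0.11 − 0.5 × 0.11²] = 0.998 mA.

Triode; I_D = 0.998 mA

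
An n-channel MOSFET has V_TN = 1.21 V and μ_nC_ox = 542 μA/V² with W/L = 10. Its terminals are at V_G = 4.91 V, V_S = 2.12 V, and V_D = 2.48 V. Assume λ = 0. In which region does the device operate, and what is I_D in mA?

Triode; I_D = 2.73 mA

V_GS = V_G − V_S = 4.91 − 2.12 = 2.79 V; V_DS = V_D − V_S = 2.48 − 2.12 = 0.36 V.
k_n = μ_nC_ox · (W/L) = 5.42 mA/V².
V_ov = V_GS − V_TN = 2.79 − 1.21 = 1.58 V.
Since V_DS = 0.36 V < V_ov = 1.58 V, the device is in the triode region.
I_D = k_n [V_ov · V_DS − ½ V_DS²] = 5.42 × [1.58 × 0.36 − 0.5 × 0.36²] = 2.73 mA.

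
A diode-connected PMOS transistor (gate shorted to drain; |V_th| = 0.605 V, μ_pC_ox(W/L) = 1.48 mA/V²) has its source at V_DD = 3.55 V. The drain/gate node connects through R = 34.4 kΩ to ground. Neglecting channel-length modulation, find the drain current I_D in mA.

With gate tied to drain, V_SG = V_SD ≥ V_SG − |V_th|, so the device is in saturation.
KCL at the drain: ½ k_p (V_SG − |V_th|)² = (V_DD − V_SG)/R.
Let x = V_SG − 0.605. Then 25.5 x² + x − 2.945 = 0, giving x = 0.321 V (positive root), so V_SG = 0.926 V.
I_D = (V_DD − V_SG)/R = (3.55 − 0.926) / 34.4 = 0.0763 mA.

I_D = 0.0763 mA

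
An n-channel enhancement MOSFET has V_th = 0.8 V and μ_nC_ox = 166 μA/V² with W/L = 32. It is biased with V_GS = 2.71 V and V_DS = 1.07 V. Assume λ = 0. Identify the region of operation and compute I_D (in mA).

k_n = μ_nC_ox · (W/L) = 5.312 mA/V².
V_ov = V_GS − V_th = 2.71 − 0.8 = 1.91 V.
Since V_DS = 1.07 V < V_ov = 1.91 V, the device is in the triode region.
I_D = k_n [V_ov · V_DS − ½ V_DS²] = 5.312 × [1.91 × 1.07 − 0.5 × 1.07²] = 7.82 mA.

Triode; I_D = 7.82 mA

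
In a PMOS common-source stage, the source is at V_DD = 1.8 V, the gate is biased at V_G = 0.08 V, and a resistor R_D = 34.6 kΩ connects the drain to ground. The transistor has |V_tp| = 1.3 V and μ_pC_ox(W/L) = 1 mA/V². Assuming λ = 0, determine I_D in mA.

V_SG = V_DD − V_G = 1.8 − 0.08 = 1.72 V, so V_ov = 1.72 − 1.3 = 0.42 V.
Assume saturation: I_D = ½ k_p V_ov² = 0.5 × 1 × 0.42² = 0.0882 mA, giving V_SD = V_DD − I_D R_D = 1.8 − 0.0882 × 34.6 = -1.25 V.
But -1.25 V < V_ov = 0.42 V, so the device is actually in triode.
In triode I_D = k_p[V_ov V_SD − ½ V_SD²] and I_D = (V_DD − V_SD)/R_D. Equating: 17.3 V_SD² − 15.53 V_SD + 1.8 = 0, giving V_SD = 0.137 V (the root below V_ov).
I_D = (1.8 − 0.137) / 34.6 = 0.0481 mA.

I_D = 0.0481 mA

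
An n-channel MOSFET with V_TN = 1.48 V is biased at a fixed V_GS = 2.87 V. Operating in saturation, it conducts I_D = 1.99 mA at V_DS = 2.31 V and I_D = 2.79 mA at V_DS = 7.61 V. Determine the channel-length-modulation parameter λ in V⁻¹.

With V_GS fixed, I_D ∝ (1 + λ V_DS) in saturation, so I_D2/I_D1 = (1 + λ V_DS2)/(1 + λ V_DS1).
2.79/1.99 = 1.402 = (1 + 7.61 λ)/(1 + 2.31 λ).
Solving: λ (I_D1 V_DS2 − I_D2 V_DS1) = I_D2 − I_D1, so λ = (2.79 − 1.99) / (1.99 × 7.61 − 2.79 × 2.31) = 0.8 / 8.7 = 0.092 V⁻¹.

λ = 0.0920 V⁻¹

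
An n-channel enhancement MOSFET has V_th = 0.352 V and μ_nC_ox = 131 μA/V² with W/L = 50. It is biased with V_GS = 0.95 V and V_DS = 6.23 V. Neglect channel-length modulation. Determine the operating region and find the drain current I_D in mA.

k_n = μ_nC_ox · (W/L) = 6.55 mA/V².
V_ov = V_GS − V_th = 0.95 − 0.352 = 0.598 V.
Since V_DS = 6.23 V ≥ V_ov = 0.598 V, the device is in saturation.
I_D = ½ k_n V_ov² = 0.5 × 6.55 × 0.598² = 1.17 mA.

Saturation; I_D = 1.17 mA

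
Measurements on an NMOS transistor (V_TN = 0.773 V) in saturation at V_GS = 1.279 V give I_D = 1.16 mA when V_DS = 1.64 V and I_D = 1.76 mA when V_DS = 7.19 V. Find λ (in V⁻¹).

With V_GS fixed, I_D ∝ (1 + λ V_DS) in saturation, so I_D2/I_D1 = (1 + λ V_DS2)/(1 + λ V_DS1).
1.76/1.16 = 1.517 = (1 + 7.19 λ)/(1 + 1.64 λ).
Solving: λ (I_D1 V_DS2 − I_D2 V_DS1) = I_D2 − I_D1, so λ = (1.76 − 1.16) / (1.16 × 7.19 − 1.76 × 1.64) = 0.6 / 5.45 = 0.11 V⁻¹.

λ = 0.110 V⁻¹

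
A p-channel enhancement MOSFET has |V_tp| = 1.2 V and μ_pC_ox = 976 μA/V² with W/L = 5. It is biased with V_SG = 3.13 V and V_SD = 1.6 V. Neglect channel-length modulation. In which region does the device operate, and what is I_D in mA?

k_p = μ_pC_ox · (W/L) = 4.88 mA/V².
V_ov = V_SG − |V_tp| = 3.13 − 1.2 = 1.93 V.
Since V_SD = 1.6 V < V_ov = 1.93 V, the device is in the triode region.
I_D = k_p [V_ov · V_SD − ½ V_SD²] = 4.88 × [1.93 × 1.6 − 0.5 × 1.6²] = 8.82 mA.

Triode; I_D = 8.82 mA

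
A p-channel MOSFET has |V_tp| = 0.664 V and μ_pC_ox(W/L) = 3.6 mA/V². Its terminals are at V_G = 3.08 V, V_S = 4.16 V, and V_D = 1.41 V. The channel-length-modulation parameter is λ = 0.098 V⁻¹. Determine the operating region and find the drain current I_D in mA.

V_SG = V_S − V_G = 4.16 − 3.08 = 1.08 V; V_SD = V_S − V_D = 4.16 − 1.41 = 2.75 V.
V_ov = V_SG − |V_tp| = 1.08 − 0.664 = 0.416 V.
Since V_SD = 2.75 V ≥ V_ov = 0.416 V, the device is in saturation.
I_D = ½ k_p V_ov² (1 + λ V_SD) = 0.5 × 3.6 × 0.416² × (1 + 0.098 × 2.75) = 0.395 mA.

Saturation; I_D = 0.395 mA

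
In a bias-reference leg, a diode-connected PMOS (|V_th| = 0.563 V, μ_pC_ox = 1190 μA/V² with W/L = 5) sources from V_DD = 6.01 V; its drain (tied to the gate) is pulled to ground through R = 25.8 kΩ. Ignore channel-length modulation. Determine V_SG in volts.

V_SG = 0.823 V

With gate tied to drain, V_SG = V_SD ≥ V_SG − |V_th|, so the device is in saturation.
k_p = μ_pC_ox · (W/L) = 5.95 mA/V².
KCL at the drain: ½ k_p (V_SG − |V_th|)² = (V_DD − V_SG)/R.
Let x = V_SG − 0.563. Then 76.8 x² + x − 5.447 = 0, giving x = 0.26 V (positive root), so V_SG = 0.823 V.
I_D = (V_DD − V_SG)/R = (6.01 − 0.823) / 25.8 = 0.201 mA.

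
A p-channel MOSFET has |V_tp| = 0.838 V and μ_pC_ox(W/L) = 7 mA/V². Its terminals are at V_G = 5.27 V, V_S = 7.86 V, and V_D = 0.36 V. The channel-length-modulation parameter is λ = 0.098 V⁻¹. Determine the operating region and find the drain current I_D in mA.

Saturation; I_D = 18.6 mA

V_SG = V_S − V_G = 7.86 − 5.27 = 2.59 V; V_SD = V_S − V_D = 7.86 − 0.36 = 7.5 V.
V_ov = V_SG − |V_tp| = 2.59 − 0.838 = 1.75 V.
Since V_SD = 7.5 V ≥ V_ov = 1.75 V, the device is in saturation.
I_D = ½ k_p V_ov² (1 + λ V_SD) = 0.5 × 7 × 1.75² × (1 + 0.098 × 7.5) = 18.6 mA.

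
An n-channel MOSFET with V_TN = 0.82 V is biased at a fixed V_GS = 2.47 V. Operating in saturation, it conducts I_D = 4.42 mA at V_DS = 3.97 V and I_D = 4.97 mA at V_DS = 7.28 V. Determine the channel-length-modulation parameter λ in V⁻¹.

λ = 0.0442 V⁻¹

With V_GS fixed, I_D ∝ (1 + λ V_DS) in saturation, so I_D2/I_D1 = (1 + λ V_DS2)/(1 + λ V_DS1).
4.97/4.42 = 1.124 = (1 + 7.28 λ)/(1 + 3.97 λ).
Solving: λ (I_D1 V_DS2 − I_D2 V_DS1) = I_D2 − I_D1, so λ = (4.97 − 4.42) / (4.42 × 7.28 − 4.97 × 3.97) = 0.55 / 12.4 = 0.0442 V⁻¹.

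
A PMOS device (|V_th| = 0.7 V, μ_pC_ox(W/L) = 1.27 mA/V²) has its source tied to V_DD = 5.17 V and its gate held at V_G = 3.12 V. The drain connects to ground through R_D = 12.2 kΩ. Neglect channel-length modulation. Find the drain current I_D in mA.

I_D = 0.402 mA

V_SG = V_DD − V_G = 5.17 − 3.12 = 2.05 V, so V_ov = 2.05 − 0.7 = 1.35 V.
Assume saturation: I_D = ½ k_p V_ov² = 0.5 × 1.27 × 1.35² = 1.16 mA, giving V_SD = V_DD − I_D R_D = 5.17 − 1.16 × 12.2 = -8.95 V.
But -8.95 V < V_ov = 1.35 V, so the device is actually in triode.
In triode I_D = k_p[V_ov V_SD − ½ V_SD²] and I_D = (V_DD − V_SD)/R_D. Equating: 7.75 V_SD² − 21.92 V_SD + 5.17 = 0, giving V_SD = 0.26 V (the root below V_ov).
I_D = (5.17 − 0.26) / 12.2 = 0.402 mA.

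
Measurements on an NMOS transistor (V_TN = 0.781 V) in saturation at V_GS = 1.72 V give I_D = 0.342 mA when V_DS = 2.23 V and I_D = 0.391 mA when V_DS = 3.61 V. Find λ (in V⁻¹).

λ = 0.135 V⁻¹

With V_GS fixed, I_D ∝ (1 + λ V_DS) in saturation, so I_D2/I_D1 = (1 + λ V_DS2)/(1 + λ V_DS1).
0.391/0.342 = 1.143 = (1 + 3.61 λ)/(1 + 2.23 λ).
Solving: λ (I_D1 V_DS2 − I_D2 V_DS1) = I_D2 − I_D1, so λ = (0.391 − 0.342) / (0.342 × 3.61 − 0.391 × 2.23) = 0.049 / 0.363 = 0.135 V⁻¹.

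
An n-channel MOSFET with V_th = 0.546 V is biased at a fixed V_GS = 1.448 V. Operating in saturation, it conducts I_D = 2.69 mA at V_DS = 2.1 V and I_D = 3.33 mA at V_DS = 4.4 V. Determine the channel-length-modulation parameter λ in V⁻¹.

λ = 0.132 V⁻¹

With V_GS fixed, I_D ∝ (1 + λ V_DS) in saturation, so I_D2/I_D1 = (1 + λ V_DS2)/(1 + λ V_DS1).
3.33/2.69 = 1.238 = (1 + 4.4 λ)/(1 + 2.1 λ).
Solving: λ (I_D1 V_DS2 − I_D2 V_DS1) = I_D2 − I_D1, so λ = (3.33 − 2.69) / (2.69 × 4.4 − 3.33 × 2.1) = 0.64 / 4.84 = 0.132 V⁻¹.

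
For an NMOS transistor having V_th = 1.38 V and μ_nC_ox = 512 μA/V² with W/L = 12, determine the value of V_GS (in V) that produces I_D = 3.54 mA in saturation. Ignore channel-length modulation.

V_GS = 2.45 V

k_n = μ_nC_ox · (W/L) = 6.144 mA/V².
In saturation I_D = ½ k_n (V_GS − V_th)², so V_GS − V_th = √(2 I_D / k_n) = √(2 × 3.54 / 6.144) = 1.07 V.
V_GS = 1.38 + 1.07 = 2.45 V.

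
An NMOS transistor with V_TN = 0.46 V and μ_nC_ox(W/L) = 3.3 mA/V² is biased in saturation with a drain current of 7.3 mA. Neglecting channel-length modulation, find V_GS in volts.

In saturation I_D = ½ k_n (V_GS − V_TN)², so V_GS − V_TN = √(2 I_D / k_n) = √(2 × 7.3 / 3.3) = 2.1 V.
V_GS = 0.46 + 2.1 = 2.56 V.

V_GS = 2.56 V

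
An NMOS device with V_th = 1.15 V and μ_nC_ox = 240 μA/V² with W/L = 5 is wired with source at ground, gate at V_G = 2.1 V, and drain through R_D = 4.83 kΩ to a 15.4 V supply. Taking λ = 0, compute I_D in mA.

I_D = 0.542 mA

V_GS = V_G = 2.1 V, so V_ov = 2.1 − 1.15 = 0.95 V.
k_n = μ_nC_ox · (W/L) = 1.2 mA/V².
Assume saturation: I_D = ½ k_n V_ov² = 0.5 × 1.2 × 0.95² = 0.542 mA, giving V_DS = V_DD − I_D R_D = 15.4 − 0.542 × 4.83 = 12.8 V.
V_DS = 12.8 V ≥ V_ov = 0.95 V, confirming saturation.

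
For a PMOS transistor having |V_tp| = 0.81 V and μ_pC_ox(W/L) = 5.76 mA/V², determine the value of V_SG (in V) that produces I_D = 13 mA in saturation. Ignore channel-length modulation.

In saturation I_D = ½ k_p (V_SG − |V_tp|)², so V_SG − |V_tp| = √(2 I_D / k_p) = √(2 × 13 / 5.76) = 2.12 V.
V_SG = 0.81 + 2.12 = 2.93 V.

V_SG = 2.93 V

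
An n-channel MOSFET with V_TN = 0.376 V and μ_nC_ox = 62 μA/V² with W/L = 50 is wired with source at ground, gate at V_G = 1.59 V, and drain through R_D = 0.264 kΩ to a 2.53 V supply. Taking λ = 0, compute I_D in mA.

V_GS = V_G = 1.59 V, so V_ov = 1.59 − 0.376 = 1.21 V.
k_n = μ_nC_ox · (W/L) = 3.1 mA/V².
Assume saturation: I_D = ½ k_n V_ov² = 0.5 × 3.1 × 1.21² = 2.28 mA, giving V_DS = V_DD − I_D R_D = 2.53 − 2.28 × 0.264 = 1.93 V.
V_DS = 1.93 V ≥ V_ov = 1.21 V, confirming saturation.

I_D = 2.28 mA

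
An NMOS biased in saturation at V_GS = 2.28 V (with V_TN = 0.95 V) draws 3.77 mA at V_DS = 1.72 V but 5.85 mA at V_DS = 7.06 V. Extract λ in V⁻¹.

λ = 0.126 V⁻¹

With V_GS fixed, I_D ∝ (1 + λ V_DS) in saturation, so I_D2/I_D1 = (1 + λ V_DS2)/(1 + λ V_DS1).
5.85/3.77 = 1.552 = (1 + 7.06 λ)/(1 + 1.72 λ).
Solving: λ (I_D1 V_DS2 − I_D2 V_DS1) = I_D2 − I_D1, so λ = (5.85 − 3.77) / (3.77 × 7.06 − 5.85 × 1.72) = 2.08 / 16.6 = 0.126 V⁻¹.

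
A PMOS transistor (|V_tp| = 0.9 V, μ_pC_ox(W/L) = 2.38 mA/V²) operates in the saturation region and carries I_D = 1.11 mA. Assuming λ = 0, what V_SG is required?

In saturation I_D = ½ k_p (V_SG − |V_tp|)², so V_SG − |V_tp| = √(2 I_D / k_p) = √(2 × 1.11 / 2.38) = 0.966 V.
V_SG = 0.9 + 0.966 = 1.87 V.

V_SG = 1.87 V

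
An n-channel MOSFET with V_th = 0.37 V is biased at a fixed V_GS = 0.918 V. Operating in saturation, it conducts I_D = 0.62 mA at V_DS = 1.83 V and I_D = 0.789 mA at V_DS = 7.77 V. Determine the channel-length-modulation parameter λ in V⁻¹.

With V_GS fixed, I_D ∝ (1 + λ V_DS) in saturation, so I_D2/I_D1 = (1 + λ V_DS2)/(1 + λ V_DS1).
0.789/0.62 = 1.273 = (1 + 7.77 λ)/(1 + 1.83 λ).
Solving: λ (I_D1 V_DS2 − I_D2 V_DS1) = I_D2 − I_D1, so λ = (0.789 − 0.62) / (0.62 × 7.77 − 0.789 × 1.83) = 0.169 / 3.37 = 0.0501 V⁻¹.

λ = 0.0501 V⁻¹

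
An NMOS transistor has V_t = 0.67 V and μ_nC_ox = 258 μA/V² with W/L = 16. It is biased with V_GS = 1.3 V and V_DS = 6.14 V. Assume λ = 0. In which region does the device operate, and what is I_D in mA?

k_n = μ_nC_ox · (W/L) = 4.128 mA/V².
V_ov = V_GS − V_t = 1.3 − 0.67 = 0.63 V.
Since V_DS = 6.14 V ≥ V_ov = 0.63 V, the device is in saturation.
I_D = ½ k_n V_ov² = 0.5 × 4.128 × 0.63² = 0.819 mA.

Saturation; I_D = 0.819 mA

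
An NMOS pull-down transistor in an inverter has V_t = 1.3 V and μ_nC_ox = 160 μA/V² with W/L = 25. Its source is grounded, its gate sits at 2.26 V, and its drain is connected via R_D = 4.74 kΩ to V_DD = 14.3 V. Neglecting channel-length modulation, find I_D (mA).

I_D = 1.84 mA

V_GS = V_G = 2.26 V, so V_ov = 2.26 − 1.3 = 0.96 V.
k_n = μ_nC_ox · (W/L) = 4 mA/V².
Assume saturation: I_D = ½ k_n V_ov² = 0.5 × 4 × 0.96² = 1.84 mA, giving V_DS = V_DD − I_D R_D = 14.3 − 1.84 × 4.74 = 5.56 V.
V_DS = 5.56 V ≥ V_ov = 0.96 V, confirming saturation.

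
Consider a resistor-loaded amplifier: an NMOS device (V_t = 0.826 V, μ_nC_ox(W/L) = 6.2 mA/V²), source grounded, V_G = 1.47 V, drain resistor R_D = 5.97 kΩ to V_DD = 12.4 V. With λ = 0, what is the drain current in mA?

I_D = 1.29 mA

V_GS = V_G = 1.47 V, so V_ov = 1.47 − 0.826 = 0.644 V.
Assume saturation: I_D = ½ k_n V_ov² = 0.5 × 6.2 × 0.644² = 1.29 mA, giving V_DS = V_DD − I_D R_D = 12.4 − 1.29 × 5.97 = 4.72 V.
V_DS = 4.72 V ≥ V_ov = 0.644 V, confirming saturation.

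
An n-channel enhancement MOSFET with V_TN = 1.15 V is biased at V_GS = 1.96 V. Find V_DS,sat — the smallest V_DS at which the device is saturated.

The boundary between triode and saturation is V_DS = V_GS − V_TN = V_ov.
V_ov = 1.96 − 1.15 = 0.81 V.

V_DS,sat = 0.810 V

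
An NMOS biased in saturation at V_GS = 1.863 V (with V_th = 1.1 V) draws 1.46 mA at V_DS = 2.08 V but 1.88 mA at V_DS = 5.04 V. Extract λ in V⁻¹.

With V_GS fixed, I_D ∝ (1 + λ V_DS) in saturation, so I_D2/I_D1 = (1 + λ V_DS2)/(1 + λ V_DS1).
1.88/1.46 = 1.288 = (1 + 5.04 λ)/(1 + 2.08 λ).
Solving: λ (I_D1 V_DS2 − I_D2 V_DS1) = I_D2 − I_D1, so λ = (1.88 − 1.46) / (1.46 × 5.04 − 1.88 × 2.08) = 0.42 / 3.45 = 0.122 V⁻¹.

λ = 0.122 V⁻¹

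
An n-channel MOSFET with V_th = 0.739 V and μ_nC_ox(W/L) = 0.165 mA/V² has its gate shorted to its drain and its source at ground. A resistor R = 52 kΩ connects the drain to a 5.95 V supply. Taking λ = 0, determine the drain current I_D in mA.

With gate tied to drain, V_GS = V_DS ≥ V_GS − V_th, so the device is in saturation.
KCL at the drain: ½ k_n (V_GS − V_th)² = (V_DD − V_GS)/R.
Let x = V_GS − 0.739. Then 4.29 x² + x − 5.211 = 0, giving x = 0.992 V (positive root), so V_GS = 1.73 V.
I_D = (V_DD − V_GS)/R = (5.95 − 1.73) / 52 = 0.0811 mA.

I_D = 0.0811 mA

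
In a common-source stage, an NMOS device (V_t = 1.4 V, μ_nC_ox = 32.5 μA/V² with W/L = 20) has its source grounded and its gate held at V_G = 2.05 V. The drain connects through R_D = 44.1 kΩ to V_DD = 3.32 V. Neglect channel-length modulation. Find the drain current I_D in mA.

I_D = 0.0708 mA

V_GS = V_G = 2.05 V, so V_ov = 2.05 − 1.4 = 0.65 V.
k_n = μ_nC_ox · (W/L) = 0.65 mA/V².
Assume saturation: I_D = ½ k_n V_ov² = 0.5 × 0.65 × 0.65² = 0.137 mA, giving V_DS = V_DD − I_D R_D = 3.32 − 0.137 × 44.1 = -2.74 V.
But -2.74 V < V_ov = 0.65 V, so the device is actually in triode.
In triode I_D = k_n[V_ov V_DS − ½ V_DS²] and I_D = (V_DD − V_DS)/R_D. Equating: 14.3 V_DS² − 19.63 V_DS + 3.32 = 0, giving V_DS = 0.198 V (the root below V_ov).
I_D = (3.32 − 0.198) / 44.1 = 0.0708 mA.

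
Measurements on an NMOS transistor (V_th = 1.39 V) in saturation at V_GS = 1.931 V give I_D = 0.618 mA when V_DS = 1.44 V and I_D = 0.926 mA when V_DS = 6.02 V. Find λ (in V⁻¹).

With V_GS fixed, I_D ∝ (1 + λ V_DS) in saturation, so I_D2/I_D1 = (1 + λ V_DS2)/(1 + λ V_DS1).
0.926/0.618 = 1.498 = (1 + 6.02 λ)/(1 + 1.44 λ).
Solving: λ (I_D1 V_DS2 − I_D2 V_DS1) = I_D2 − I_D1, so λ = (0.926 − 0.618) / (0.618 × 6.02 − 0.926 × 1.44) = 0.308 / 2.39 = 0.129 V⁻¹.

λ = 0.129 V⁻¹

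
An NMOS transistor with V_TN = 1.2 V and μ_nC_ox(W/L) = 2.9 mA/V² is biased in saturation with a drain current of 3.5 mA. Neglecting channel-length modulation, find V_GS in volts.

V_GS = 2.75 V

In saturation I_D = ½ k_n (V_GS − V_TN)², so V_GS − V_TN = √(2 I_D / k_n) = √(2 × 3.5 / 2.9) = 1.55 V.
V_GS = 1.2 + 1.55 = 2.75 V.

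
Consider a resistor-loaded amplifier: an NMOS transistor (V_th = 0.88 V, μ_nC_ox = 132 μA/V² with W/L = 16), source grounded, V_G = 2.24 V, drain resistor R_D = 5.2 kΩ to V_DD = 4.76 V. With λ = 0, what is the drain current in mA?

I_D = 0.850 mA

V_GS = V_G = 2.24 V, so V_ov = 2.24 − 0.88 = 1.36 V.
k_n = μ_nC_ox · (W/L) = 2.112 mA/V².
Assume saturation: I_D = ½ k_n V_ov² = 0.5 × 2.112 × 1.36² = 1.95 mA, giving V_DS = V_DD − I_D R_D = 4.76 − 1.95 × 5.2 = -5.4 V.
But -5.4 V < V_ov = 1.36 V, so the device is actually in triode.
In triode I_D = k_n[V_ov V_DS − ½ V_DS²] and I_D = (V_DD − V_DS)/R_D. Equating: 5.49 V_DS² − 15.94 V_DS + 4.76 = 0, giving V_DS = 0.338 V (the root below V_ov).
I_D = (4.76 − 0.338) / 5.2 = 0.85 mA.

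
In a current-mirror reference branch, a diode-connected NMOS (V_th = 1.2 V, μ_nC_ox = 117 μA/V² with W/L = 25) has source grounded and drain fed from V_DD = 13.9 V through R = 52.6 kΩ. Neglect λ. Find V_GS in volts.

V_GS = 1.60 V

With gate tied to drain, V_GS = V_DS ≥ V_GS − V_th, so the device is in saturation.
k_n = μ_nC_ox · (W/L) = 2.925 mA/V².
KCL at the drain: ½ k_n (V_GS − V_th)² = (V_DD − V_GS)/R.
Let x = V_GS − 1.2. Then 76.9 x² + x − 12.7 = 0, giving x = 0.4 V (positive root), so V_GS = 1.6 V.
I_D = (V_DD − V_GS)/R = (13.9 − 1.6) / 52.6 = 0.234 mA.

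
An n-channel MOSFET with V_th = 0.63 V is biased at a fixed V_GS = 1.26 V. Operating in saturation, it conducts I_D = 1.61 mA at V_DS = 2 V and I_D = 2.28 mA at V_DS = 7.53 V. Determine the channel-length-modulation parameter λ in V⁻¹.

λ = 0.0886 V⁻¹

With V_GS fixed, I_D ∝ (1 + λ V_DS) in saturation, so I_D2/I_D1 = (1 + λ V_DS2)/(1 + λ V_DS1).
2.28/1.61 = 1.416 = (1 + 7.53 λ)/(1 + 2 λ).
Solving: λ (I_D1 V_DS2 − I_D2 V_DS1) = I_D2 − I_D1, so λ = (2.28 − 1.61) / (1.61 × 7.53 − 2.28 × 2) = 0.67 / 7.56 = 0.0886 V⁻¹.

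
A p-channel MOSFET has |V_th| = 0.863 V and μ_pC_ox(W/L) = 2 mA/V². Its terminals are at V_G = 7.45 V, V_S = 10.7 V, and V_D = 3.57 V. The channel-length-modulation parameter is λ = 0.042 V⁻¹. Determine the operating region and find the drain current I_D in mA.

Saturation; I_D = 7.40 mA

V_SG = V_S − V_G = 10.7 − 7.45 = 3.25 V; V_SD = V_S − V_D = 10.7 − 3.57 = 7.13 V.
V_ov = V_SG − |V_th| = 3.25 − 0.863 = 2.39 V.
Since V_SD = 7.13 V ≥ V_ov = 2.39 V, the device is in saturation.
I_D = ½ k_p V_ov² (1 + λ V_SD) = 0.5 × 2 × 2.39² × (1 + 0.042 × 7.13) = 7.4 mA.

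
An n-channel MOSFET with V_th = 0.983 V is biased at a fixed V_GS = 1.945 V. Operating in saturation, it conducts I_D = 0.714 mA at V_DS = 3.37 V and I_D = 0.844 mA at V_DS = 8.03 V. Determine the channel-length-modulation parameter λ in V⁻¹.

With V_GS fixed, I_D ∝ (1 + λ V_DS) in saturation, so I_D2/I_D1 = (1 + λ V_DS2)/(1 + λ V_DS1).
0.844/0.714 = 1.182 = (1 + 8.03 λ)/(1 + 3.37 λ).
Solving: λ (I_D1 V_DS2 − I_D2 V_DS1) = I_D2 − I_D1, so λ = (0.844 − 0.714) / (0.714 × 8.03 − 0.844 × 3.37) = 0.13 / 2.89 = 0.045 V⁻¹.

λ = 0.0450 V⁻¹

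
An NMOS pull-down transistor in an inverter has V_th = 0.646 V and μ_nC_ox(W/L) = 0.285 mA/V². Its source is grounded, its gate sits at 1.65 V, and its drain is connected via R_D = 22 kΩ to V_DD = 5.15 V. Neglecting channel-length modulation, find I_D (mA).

I_D = 0.144 mA

V_GS = V_G = 1.65 V, so V_ov = 1.65 − 0.646 = 1 V.
Assume saturation: I_D = ½ k_n V_ov² = 0.5 × 0.285 × 1² = 0.144 mA, giving V_DS = V_DD − I_D R_D = 5.15 − 0.144 × 22 = 1.99 V.
V_DS = 1.99 V ≥ V_ov = 1 V, confirming saturation.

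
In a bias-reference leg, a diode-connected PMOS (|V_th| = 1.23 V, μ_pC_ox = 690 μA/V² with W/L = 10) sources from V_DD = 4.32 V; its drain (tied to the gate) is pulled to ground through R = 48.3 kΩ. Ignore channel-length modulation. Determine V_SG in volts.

With gate tied to drain, V_SG = V_SD ≥ V_SG − |V_th|, so the device is in saturation.
k_p = μ_pC_ox · (W/L) = 6.9 mA/V².
KCL at the drain: ½ k_p (V_SG − |V_th|)² = (V_DD − V_SG)/R.
Let x = V_SG − 1.23. Then 167 x² + x − 3.09 = 0, giving x = 0.133 V (positive root), so V_SG = 1.36 V.
I_D = (V_DD − V_SG)/R = (4.32 − 1.36) / 48.3 = 0.0612 mA.

V_SG = 1.36 V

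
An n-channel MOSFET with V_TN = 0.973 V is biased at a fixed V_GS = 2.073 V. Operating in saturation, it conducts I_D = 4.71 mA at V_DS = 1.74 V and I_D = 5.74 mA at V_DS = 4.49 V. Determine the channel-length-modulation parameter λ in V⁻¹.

λ = 0.0923 V⁻¹

With V_GS fixed, I_D ∝ (1 + λ V_DS) in saturation, so I_D2/I_D1 = (1 + λ V_DS2)/(1 + λ V_DS1).
5.74/4.71 = 1.219 = (1 + 4.49 λ)/(1 + 1.74 λ).
Solving: λ (I_D1 V_DS2 − I_D2 V_DS1) = I_D2 − I_D1, so λ = (5.74 − 4.71) / (4.71 × 4.49 − 5.74 × 1.74) = 1.03 / 11.2 = 0.0923 V⁻¹.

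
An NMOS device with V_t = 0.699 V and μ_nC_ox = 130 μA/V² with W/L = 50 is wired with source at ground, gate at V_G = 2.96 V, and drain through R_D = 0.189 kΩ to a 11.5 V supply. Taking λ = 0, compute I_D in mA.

I_D = 16.6 mA

V_GS = V_G = 2.96 V, so V_ov = 2.96 − 0.699 = 2.26 V.
k_n = μ_nC_ox · (W/L) = 6.5 mA/V².
Assume saturation: I_D = ½ k_n V_ov² = 0.5 × 6.5 × 2.26² = 16.6 mA, giving V_DS = V_DD − I_D R_D = 11.5 − 16.6 × 0.189 = 8.36 V.
V_DS = 8.36 V ≥ V_ov = 2.26 V, confirming saturation.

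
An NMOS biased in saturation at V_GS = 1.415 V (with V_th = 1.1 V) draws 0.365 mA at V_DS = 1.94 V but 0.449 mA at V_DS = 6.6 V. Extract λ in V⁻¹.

λ = 0.0546 V⁻¹

With V_GS fixed, I_D ∝ (1 + λ V_DS) in saturation, so I_D2/I_D1 = (1 + λ V_DS2)/(1 + λ V_DS1).
0.449/0.365 = 1.23 = (1 + 6.6 λ)/(1 + 1.94 λ).
Solving: λ (I_D1 V_DS2 − I_D2 V_DS1) = I_D2 − I_D1, so λ = (0.449 − 0.365) / (0.365 × 6.6 − 0.449 × 1.94) = 0.084 / 1.54 = 0.0546 V⁻¹.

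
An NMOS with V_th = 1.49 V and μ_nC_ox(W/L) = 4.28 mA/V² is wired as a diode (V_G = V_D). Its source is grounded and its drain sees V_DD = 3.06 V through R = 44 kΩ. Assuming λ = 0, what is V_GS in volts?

With gate tied to drain, V_GS = V_DS ≥ V_GS − V_th, so the device is in saturation.
KCL at the drain: ½ k_n (V_GS − V_th)² = (V_DD − V_GS)/R.
Let x = V_GS − 1.49. Then 94.2 x² + x − 1.57 = 0, giving x = 0.124 V (positive root), so V_GS = 1.61 V.
I_D = (V_DD − V_GS)/R = (3.06 − 1.61) / 44 = 0.0329 mA.

V_GS = 1.61 V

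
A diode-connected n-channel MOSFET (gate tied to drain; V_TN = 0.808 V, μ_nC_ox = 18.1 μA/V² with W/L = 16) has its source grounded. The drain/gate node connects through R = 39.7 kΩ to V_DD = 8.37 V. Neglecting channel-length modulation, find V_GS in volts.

With gate tied to drain, V_GS = V_DS ≥ V_GS − V_TN, so the device is in saturation.
k_n = μ_nC_ox · (W/L) = 0.2896 mA/V².
KCL at the drain: ½ k_n (V_GS − V_TN)² = (V_DD − V_GS)/R.
Let x = V_GS − 0.808. Then 5.75 x² + x − 7.562 = 0, giving x = 1.06 V (positive root), so V_GS = 1.87 V.
I_D = (V_DD − V_GS)/R = (8.37 − 1.87) / 39.7 = 0.164 mA.

V_GS = 1.87 V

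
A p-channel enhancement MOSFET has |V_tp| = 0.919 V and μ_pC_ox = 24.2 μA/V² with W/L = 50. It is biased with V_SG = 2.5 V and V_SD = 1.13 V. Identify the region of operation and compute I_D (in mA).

Triode; I_D = 1.39 mA

k_p = μ_pC_ox · (W/L) = 1.21 mA/V².
V_ov = V_SG − |V_tp| = 2.5 − 0.919 = 1.58 V.
Since V_SD = 1.13 V < V_ov = 1.58 V, the device is in the triode region.
I_D = k_p [V_ov · V_SD − ½ V_SD²] = 1.21 × [1.58 × 1.13 − 0.5 × 1.13²] = 1.39 mA.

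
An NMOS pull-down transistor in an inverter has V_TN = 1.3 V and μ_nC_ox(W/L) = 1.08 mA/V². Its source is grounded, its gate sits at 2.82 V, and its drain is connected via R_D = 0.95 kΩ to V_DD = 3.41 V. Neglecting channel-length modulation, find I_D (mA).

V_GS = V_G = 2.82 V, so V_ov = 2.82 − 1.3 = 1.52 V.
Assume saturation: I_D = ½ k_n V_ov² = 0.5 × 1.08 × 1.52² = 1.25 mA, giving V_DS = V_DD − I_D R_D = 3.41 − 1.25 × 0.95 = 2.22 V.
V_DS = 2.22 V ≥ V_ov = 1.52 V, confirming saturation.

I_D = 1.25 mA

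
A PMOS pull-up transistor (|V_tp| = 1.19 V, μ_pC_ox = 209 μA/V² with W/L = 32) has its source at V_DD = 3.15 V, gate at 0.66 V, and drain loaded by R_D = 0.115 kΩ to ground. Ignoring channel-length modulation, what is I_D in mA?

I_D = 5.65 mA

V_SG = V_DD − V_G = 3.15 − 0.66 = 2.49 V, so V_ov = 2.49 − 1.19 = 1.3 V.
k_p = μ_pC_ox · (W/L) = 6.688 mA/V².
Assume saturation: I_D = ½ k_p V_ov² = 0.5 × 6.688 × 1.3² = 5.65 mA, giving V_SD = V_DD − I_D R_D = 3.15 − 5.65 × 0.115 = 2.5 V.
V_SD = 2.5 V ≥ V_ov = 1.3 V, confirming saturation.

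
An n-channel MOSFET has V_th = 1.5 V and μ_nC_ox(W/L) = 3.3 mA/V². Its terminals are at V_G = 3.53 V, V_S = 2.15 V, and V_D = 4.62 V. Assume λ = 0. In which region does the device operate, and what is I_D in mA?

Cutoff; I_D = 0 mA

V_GS = V_G − V_S = 3.53 − 2.15 = 1.38 V; V_DS = V_D − V_S = 4.62 − 2.15 = 2.47 V.
V_GS = 1.38 V < V_th = 1.5 V, so the transistor is in cutoff.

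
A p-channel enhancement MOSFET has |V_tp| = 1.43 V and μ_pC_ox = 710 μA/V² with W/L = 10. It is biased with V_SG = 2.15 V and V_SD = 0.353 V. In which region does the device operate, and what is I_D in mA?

k_p = μ_pC_ox · (W/L) = 7.1 mA/V².
V_ov = V_SG − |V_tp| = 2.15 − 1.43 = 0.72 V.
Since V_SD = 0.353 V < V_ov = 0.72 V, the device is in the triode region.
I_D = k_p [V_ov · V_SD − ½ V_SD²] = 7.1 × [0.72 × 0.353 − 0.5 × 0.353²] = 1.36 mA.

Triode; I_D = 1.36 mA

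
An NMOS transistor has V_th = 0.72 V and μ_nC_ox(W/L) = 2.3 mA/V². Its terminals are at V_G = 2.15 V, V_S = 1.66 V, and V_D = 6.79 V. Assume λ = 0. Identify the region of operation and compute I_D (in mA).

Cutoff; I_D = 0 mA

V_GS = V_G − V_S = 2.15 − 1.66 = 0.49 V; V_DS = V_D − V_S = 6.79 − 1.66 = 5.13 V.
V_GS = 0.49 V < V_th = 0.72 V, so the transistor is in cutoff.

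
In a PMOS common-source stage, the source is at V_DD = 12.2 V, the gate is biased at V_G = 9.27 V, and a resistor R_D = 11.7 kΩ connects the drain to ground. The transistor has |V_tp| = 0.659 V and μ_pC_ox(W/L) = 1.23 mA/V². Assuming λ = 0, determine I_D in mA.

I_D = 1.01 mA

V_SG = V_DD − V_G = 12.2 − 9.27 = 2.93 V, so V_ov = 2.93 − 0.659 = 2.27 V.
Assume saturation: I_D = ½ k_p V_ov² = 0.5 × 1.23 × 2.27² = 3.17 mA, giving V_SD = V_DD − I_D R_D = 12.2 − 3.17 × 11.7 = -24.9 V.
But -24.9 V < V_ov = 2.27 V, so the device is actually in triode.
In triode I_D = k_p[V_ov V_SD − ½ V_SD²] and I_D = (V_DD − V_SD)/R_D. Equating: 7.2 V_SD² − 33.68 V_SD + 12.2 = 0, giving V_SD = 0.396 V (the root below V_ov).
I_D = (12.2 − 0.396) / 11.7 = 1.01 mA.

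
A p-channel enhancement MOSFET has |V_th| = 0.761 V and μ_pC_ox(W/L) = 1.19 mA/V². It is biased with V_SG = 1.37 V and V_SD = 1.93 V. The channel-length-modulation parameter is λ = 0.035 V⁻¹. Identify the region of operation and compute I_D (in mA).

Saturation; I_D = 0.236 mA

V_ov = V_SG − |V_th| = 1.37 − 0.761 = 0.609 V.
Since V_SD = 1.93 V ≥ V_ov = 0.609 V, the device is in saturation.
I_D = ½ k_p V_ov² (1 + λ V_SD) = 0.5 × 1.19 × 0.609² × (1 + 0.035 × 1.93) = 0.236 mA.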